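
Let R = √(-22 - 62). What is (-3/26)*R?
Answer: -3*I*√21/13 ≈ -1.0575*I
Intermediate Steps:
R = 2*I*√21 (R = √(-84) = 2*I*√21 ≈ 9.1651*I)
(-3/26)*R = (-3/26)*(2*I*√21) = (-3*1/26)*(2*I*√21) = -3*I*√21/13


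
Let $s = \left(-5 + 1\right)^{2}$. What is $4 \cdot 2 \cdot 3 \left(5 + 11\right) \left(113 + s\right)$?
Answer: $49536$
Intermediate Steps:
$s = 16$ ($s = \left(-4\right)^{2} = 16$)
$4 \cdot 2 \cdot 3 \left(5 + 11\right) \left(113 + s\right) = 4 \cdot 2 \cdot 3 \left(5 + 11\right) \left(113 + 16\right) = 8 \cdot 3 \cdot 16 \cdot 129 = 24 \cdot 16 \cdot 129 = 384 \cdot 129 = 49536$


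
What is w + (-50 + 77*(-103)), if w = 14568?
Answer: 6587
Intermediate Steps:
w + (-50 + 77*(-103)) = 14568 + (-50 + 77*(-103)) = 14568 + (-50 - 7931) = 14568 - 7981 = 6587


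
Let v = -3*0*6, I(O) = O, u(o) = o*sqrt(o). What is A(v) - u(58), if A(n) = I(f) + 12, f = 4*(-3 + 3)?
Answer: 12 - 58*sqrt(58) ≈ -429.71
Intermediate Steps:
u(o) = o**(3/2)
f = 0 (f = 4*0 = 0)
v = 0 (v = 0*6 = 0)
A(n) = 12 (A(n) = 0 + 12 = 12)
A(v) - u(58) = 12 - 58**(3/2) = 12 - 58*sqrt(58)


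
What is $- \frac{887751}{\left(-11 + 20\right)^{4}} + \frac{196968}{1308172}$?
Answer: $- \frac{32223297059}{238414347} \approx -135.16$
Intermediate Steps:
$- \frac{887751}{\left(-11 + 20\right)^{4}} + \frac{196968}{1308172} = - \frac{887751}{9^{4}} + 196968 \cdot \frac{1}{1308172} = - \frac{887751}{6561} + \frac{49242}{327043} = \left(-887751\right) \frac{1}{6561} + \frac{49242}{327043} = - \frac{98639}{729} + \frac{49242}{327043} = - \frac{32223297059}{238414347}$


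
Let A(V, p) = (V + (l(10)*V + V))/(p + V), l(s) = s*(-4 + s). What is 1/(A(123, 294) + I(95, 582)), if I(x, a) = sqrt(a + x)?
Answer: -353338/6618553 + 19321*sqrt(677)/6618553 ≈ 0.022570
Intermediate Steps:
A(V, p) = 62*V/(V + p) (A(V, p) = (V + ((10*(-4 + 10))*V + V))/(p + V) = (V + ((10*6)*V + V))/(V + p) = (V + (60*V + V))/(V + p) = (V + 61*V)/(V + p) = (62*V)/(V + p) = 62*V/(V + p))
1/(A(123, 294) + I(95, 582)) = 1/(62*123/(123 + 294) + sqrt(582 + 95)) = 1/(62*123/417 + sqrt(677)) = 1/(62*123*(1/417) + sqrt(677)) = 1/(2542/139 + sqrt(677))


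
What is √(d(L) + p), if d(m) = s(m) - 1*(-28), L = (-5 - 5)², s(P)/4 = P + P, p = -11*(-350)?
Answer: √4678 ≈ 68.396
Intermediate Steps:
p = 3850
s(P) = 8*P (s(P) = 4*(P + P) = 4*(2*P) = 8*P)
L = 100 (L = (-10)² = 100)
d(m) = 28 + 8*m (d(m) = 8*m - 1*(-28) = 8*m + 28 = 28 + 8*m)
√(d(L) + p) = √((28 + 8*100) + 3850) = √((28 + 800) + 3850) = √(828 + 3850) = √4678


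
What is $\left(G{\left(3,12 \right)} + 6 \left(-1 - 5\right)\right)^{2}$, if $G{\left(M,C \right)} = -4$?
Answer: $1600$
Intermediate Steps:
$\left(G{\left(3,12 \right)} + 6 \left(-1 - 5\right)\right)^{2} = \left(-4 + 6 \left(-1 - 5\right)\right)^{2} = \left(-4 + 6 \left(-6\right)\right)^{2} = \left(-4 - 36\right)^{2} = \left(-40\right)^{2} = 1600$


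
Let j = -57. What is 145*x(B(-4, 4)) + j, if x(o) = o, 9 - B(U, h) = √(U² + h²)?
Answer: 1248 - 580*√2 ≈ 427.76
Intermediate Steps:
B(U, h) = 9 - √(U² + h²)
145*x(B(-4, 4)) + j = 145*(9 - √((-4)² + 4²)) - 57 = 145*(9 - √(16 + 16)) - 57 = 145*(9 - √32) - 57 = 145*(9 - 4*√2) - 57 = (1305 - 580*√2) - 57 = 1248 - 580*√2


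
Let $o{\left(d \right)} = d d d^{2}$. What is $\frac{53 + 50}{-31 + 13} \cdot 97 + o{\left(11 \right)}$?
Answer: $\frac{253547}{18} \approx 14086.0$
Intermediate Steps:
$o{\left(d \right)} = d^{4}$ ($o{\left(d \right)} = d^{2} d^{2} = d^{4}$)
$\frac{53 + 50}{-31 + 13} \cdot 97 + o{\left(11 \right)} = \frac{53 + 50}{-31 + 13} \cdot 97 + 11^{4} = \frac{103}{-18} \cdot 97 + 14641 = 103 \left(- \frac{1}{18}\right) 97 + 14641 = \left(- \frac{103}{18}\right) 97 + 14641 = - \frac{9991}{18} + 14641 = \frac{253547}{18}$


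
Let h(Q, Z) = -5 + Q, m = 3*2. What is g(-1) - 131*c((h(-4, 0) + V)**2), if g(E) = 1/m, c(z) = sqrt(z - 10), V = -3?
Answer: 1/6 - 131*sqrt(134) ≈ -1516.3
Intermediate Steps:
m = 6
c(z) = sqrt(-10 + z)
g(E) = 1/6
g(-1) - 131*c((h(-4, 0) + V)**2) = 1/6 - 131*sqrt(-10 + ((-5 - 4) - 3)**2) = 1/6 - 131*sqrt(-10 + (-9 - 3)**2) = 1/6 - 131*sqrt(-10 + (-12)**2) = 1/6 - 131*sqrt(-10 + 144) = 1/6 - 131*sqrt(134)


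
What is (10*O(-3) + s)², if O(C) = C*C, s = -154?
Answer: 4096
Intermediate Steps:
O(C) = C²
(10*O(-3) + s)² = (10*(-3)² - 154)² = (10*9 - 154)² = (90 - 154)² = (-64)² = 4096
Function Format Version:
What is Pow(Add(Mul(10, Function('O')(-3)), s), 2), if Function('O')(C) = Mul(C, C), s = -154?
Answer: 4096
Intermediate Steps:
Function('O')(C) = Pow(C, 2)
Pow(Add(Mul(10, Function('O')(-3)), s), 2) = Pow(Add(Mul(10, Pow(-3, 2)), -154), 2) = Pow(Add(Mul(10, 9), -154), 2) = Pow(Add(90, -154), 2) = Pow(-64, 2) = 4096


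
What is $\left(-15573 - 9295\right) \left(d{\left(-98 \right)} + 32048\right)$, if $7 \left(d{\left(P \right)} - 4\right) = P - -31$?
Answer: $- \frac{5577817796}{7} \approx -7.9683 \cdot 10^{8}$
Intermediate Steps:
$d{\left(P \right)} = \frac{59}{7} + \frac{P}{7}$ ($d{\left(P \right)} = 4 + \frac{P - -31}{7} = 4 + \frac{P + 31}{7} = 4 + \frac{31 + P}{7} = 4 + \left(\frac{31}{7} + \frac{P}{7}\right) = \frac{59}{7} + \frac{P}{7}$)
$\left(-15573 - 9295\right) \left(d{\left(-98 \right)} + 32048\right) = \left(-15573 - 9295\right) \left(\left(\frac{59}{7} + \frac{1}{7} \left(-98\right)\right) + 32048\right) = - 24868 \left(\left(\frac{59}{7} - 14\right) + 32048\right) = - 24868 \left(- \frac{39}{7} + 32048\right) = \left(-24868\right) \frac{224297}{7} = - \frac{5577817796}{7}$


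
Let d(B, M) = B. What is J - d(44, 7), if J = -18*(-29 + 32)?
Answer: -98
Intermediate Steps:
J = -54 (J = -18*3 = -54)
J - d(44, 7) = -54 - 1*44 = -54 - 44 = -98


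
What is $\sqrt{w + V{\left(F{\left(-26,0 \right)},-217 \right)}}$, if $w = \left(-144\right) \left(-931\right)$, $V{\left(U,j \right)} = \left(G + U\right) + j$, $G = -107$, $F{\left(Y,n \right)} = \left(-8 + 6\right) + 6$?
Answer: $4 \sqrt{8359} \approx 365.71$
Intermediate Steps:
$F{\left(Y,n \right)} = 4$ ($F{\left(Y,n \right)} = -2 + 6 = 4$)
$V{\left(U,j \right)} = -107 + U + j$ ($V{\left(U,j \right)} = \left(-107 + U\right) + j = -107 + U + j$)
$w = 134064$
$\sqrt{w + V{\left(F{\left(-26,0 \right)},-217 \right)}} = \sqrt{134064 - 320} = \sqrt{133744} = 4 \sqrt{8359}$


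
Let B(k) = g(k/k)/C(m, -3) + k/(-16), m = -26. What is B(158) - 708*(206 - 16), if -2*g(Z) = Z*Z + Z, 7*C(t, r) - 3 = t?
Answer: -24753441/184 ≈ -1.3453e+5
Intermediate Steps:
C(t, r) = 3/7 + t/7
g(Z) = -Z/2 - Z²/2 (g(Z) = -(Z*Z + Z)/2 = -(Z² + Z)/2 = -(Z + Z²)/2 = -Z/2 - Z²/2)
B(k) = 7/23 - k/16 (B(k) = (-k/k*(1 + k/k)/2)/(3/7 + (⅐)*(-26)) + k/(-16) = (-½*1*(1 + 1))/(3/7 - 26/7) + k*(-1/16) = (-½*1*2)/(-23/7) - k/16 = -1*(-7/23) - k/16 = 7/23 - k/16)
B(158) - 708*(206 - 16) = (7/23 - 1/16*158) - 708*(206 - 16) = (7/23 - 79/8) - 708*190 = -1761/184 - 134520 = -24753441/184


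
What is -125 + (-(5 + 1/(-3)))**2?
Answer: -929/9 ≈ -103.22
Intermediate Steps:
-125 + (-(5 + 1/(-3)))**2 = -125 + (-(5 - 1/3))**2 = -125 + (-1*14/3)**2 = -125 + (-14/3)**2 = -125 + 196/9 = -929/9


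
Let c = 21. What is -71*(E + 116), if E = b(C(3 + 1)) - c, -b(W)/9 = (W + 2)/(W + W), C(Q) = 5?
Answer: -62977/10 ≈ -6297.7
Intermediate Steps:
b(W) = -9*(2 + W)/(2*W) (b(W) = -9*(W + 2)/(W + W) = -9*(2 + W)/(2*W))
E = -273/10 (E = (-9/2 - 9/5) - 1*21 = (-9/2 - 9*⅕) - 21 = (-9/2 - 9/5) - 21 = -63/10 - 21 = -273/10 ≈ -27.300)
-71*(E + 116) = -71*(-273/10 + 116) = -71*887/10 = -62977/10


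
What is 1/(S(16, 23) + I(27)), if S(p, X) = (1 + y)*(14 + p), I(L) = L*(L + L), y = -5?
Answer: 1/1338 ≈ 0.00074738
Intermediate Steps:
I(L) = 2*L² (I(L) = L*(2*L) = 2*L²)
S(p, X) = -56 - 4*p (S(p, X) = (1 - 5)*(14 + p) = -4*(14 + p) = -56 - 4*p)
1/(S(16, 23) + I(27)) = 1/((-56 - 4*16) + 2*27²) = 1/((-56 - 64) + 2*729) = 1/(-120 + 1458) = 1/1338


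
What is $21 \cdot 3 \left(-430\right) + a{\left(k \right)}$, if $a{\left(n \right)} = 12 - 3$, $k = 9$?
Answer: $-27081$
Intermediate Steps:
$a{\left(n \right)} = 9$
$21 \cdot 3 \left(-430\right) + a{\left(k \right)} = 21 \cdot 3 \left(-430\right) + 9 = 63 \left(-430\right) + 9 = -27090 + 9 = -27081$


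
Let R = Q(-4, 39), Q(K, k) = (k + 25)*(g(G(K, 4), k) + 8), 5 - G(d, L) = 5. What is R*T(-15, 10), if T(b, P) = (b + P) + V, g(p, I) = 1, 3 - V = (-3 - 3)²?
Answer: -21888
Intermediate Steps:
V = -33 (V = 3 - (-3 - 3)² = 3 - 1*(-6)² = 3 - 1*36 = 3 - 36 = -33)
G(d, L) = 0 (G(d, L) = 5 - 1*5 = 5 - 5 = 0)
T(b, P) = -33 + P + b (T(b, P) = (b + P) - 33 = (P + b) - 33 = -33 + P + b)
Q(K, k) = 225 + 9*k (Q(K, k) = (k + 25)*(1 + 8) = (25 + k)*9 = 225 + 9*k)
R = 576 (R = 225 + 9*39 = 225 + 351 = 576)
R*T(-15, 10) = 576*(-33 + 10 - 15) = 576*(-38) = -21888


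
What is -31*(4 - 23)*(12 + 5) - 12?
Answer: 10001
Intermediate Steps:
-31*(4 - 23)*(12 + 5) - 12 = -(-589)*17 - 12 = -31*(-323) - 12 = 10013 - 12 = 10001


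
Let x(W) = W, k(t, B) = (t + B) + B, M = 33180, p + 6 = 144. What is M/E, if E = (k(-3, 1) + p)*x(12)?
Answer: 2765/137 ≈ 20.182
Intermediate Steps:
p = 138 (p = -6 + 144 = 138)
k(t, B) = t + 2*B (k(t, B) = (B + t) + B = t + 2*B)
E = 1644 (E = ((-3 + 2*1) + 138)*12 = ((-3 + 2) + 138)*12 = (-1 + 138)*12 = 137*12 = 1644)
M/E = 33180/1644 = 33180*(1/1644) = 2765/137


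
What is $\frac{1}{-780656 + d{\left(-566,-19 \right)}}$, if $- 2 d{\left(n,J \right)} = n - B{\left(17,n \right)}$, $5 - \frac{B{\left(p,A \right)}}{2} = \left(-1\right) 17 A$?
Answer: $- \frac{1}{789990} \approx -1.2658 \cdot 10^{-6}$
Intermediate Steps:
$B{\left(p,A \right)} = 10 + 34 A$ ($B{\left(p,A \right)} = 10 - 2 \left(-1\right) 17 A = 10 - 2 \left(- 17 A\right) = 10 + 34 A$)
$d{\left(n,J \right)} = 5 + \frac{33 n}{2}$ ($d{\left(n,J \right)} = - \frac{n - \left(10 + 34 n\right)}{2} = - \frac{-10 - 33 n}{2} = 5 + \frac{33 n}{2}$)
$\frac{1}{-780656 + d{\left(-566,-19 \right)}} = \frac{1}{-780656 + \left(5 + \frac{33}{2} \left(-566\right)\right)} = \frac{1}{-780656 + \left(5 - 9339\right)} = \frac{1}{-780656 - 9334} = \frac{1}{-789990} = - \frac{1}{789990}$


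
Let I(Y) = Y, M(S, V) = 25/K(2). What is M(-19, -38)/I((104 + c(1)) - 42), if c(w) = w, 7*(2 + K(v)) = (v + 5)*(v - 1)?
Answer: -25/63 ≈ -0.39683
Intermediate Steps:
K(v) = -2 + (-1 + v)*(5 + v)/7 (K(v) = -2 + ((v + 5)*(v - 1))/7 = -2 + ((5 + v)*(-1 + v))/7 = -2 + ((-1 + v)*(5 + v))/7 = -2 + (-1 + v)*(5 + v)/7)
M(S, V) = -25 (M(S, V) = 25/(-19/7 + (⅐)*2² + (4/7)*2) = 25/(-19/7 + (⅐)*4 + 8/7) = 25/(-19/7 + 4/7 + 8/7) = 25/(-1) = 25*(-1) = -25)
M(-19, -38)/I((104 + c(1)) - 42) = -25/((104 + 1) - 42) = -25/(105 - 42) = -25/63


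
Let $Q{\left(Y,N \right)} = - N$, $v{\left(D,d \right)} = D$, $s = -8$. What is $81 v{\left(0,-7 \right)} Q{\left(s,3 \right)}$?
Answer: $0$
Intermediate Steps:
$81 v{\left(0,-7 \right)} Q{\left(s,3 \right)} = 81 \cdot 0 \left(\left(-1\right) 3\right) = 0 \left(-3\right) = 0$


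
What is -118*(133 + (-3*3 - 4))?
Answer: -14160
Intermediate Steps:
-118*(133 + (-3*3 - 4)) = -118*(133 + (-9 - 4)) = -118*(133 - 13) = -118*120 = -14160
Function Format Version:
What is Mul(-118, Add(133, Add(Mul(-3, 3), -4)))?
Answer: -14160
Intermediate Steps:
Mul(-118, Add(133, Add(Mul(-3, 3), -4))) = Mul(-118, Add(133, Add(-9, -4))) = Mul(-118, Add(133, -13)) = Mul(-118, 120) = -14160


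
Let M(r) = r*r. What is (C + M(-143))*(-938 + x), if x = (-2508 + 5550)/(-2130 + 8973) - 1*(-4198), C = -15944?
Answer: 33504018370/2281 ≈ 1.4688e+7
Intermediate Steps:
x = 9576652/2281 (x = 3042/6843 + 4198 = 3042*(1/6843) + 4198 = 1014/2281 + 4198 = 9576652/2281 ≈ 4198.4)
M(r) = r**2
(C + M(-143))*(-938 + x) = (-15944 + (-143)**2)*(-938 + 9576652/2281) = (-15944 + 20449)*(7437074/2281) = 4505*(7437074/2281) = 33504018370/2281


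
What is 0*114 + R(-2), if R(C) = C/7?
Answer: -2/7 ≈ -0.28571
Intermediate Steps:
R(C) = C/7 (R(C) = C*(⅐) = C/7)
0*114 + R(-2) = 0*114 + (⅐)*(-2) = 0 - 2/7 = -2/7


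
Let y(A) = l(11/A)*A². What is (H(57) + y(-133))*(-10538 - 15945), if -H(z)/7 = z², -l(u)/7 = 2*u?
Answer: 59878063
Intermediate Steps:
l(u) = -14*u
y(A) = -154*A (y(A) = (-154/A)*A² = -154*A)
H(z) = -7*z²
(H(57) + y(-133))*(-10538 - 15945) = (-7*57² - 154*(-133))*(-10538 - 15945) = (-7*3249 + 20482)*(-26483) = (-22743 + 20482)*(-26483) = -2261*(-26483) = 59878063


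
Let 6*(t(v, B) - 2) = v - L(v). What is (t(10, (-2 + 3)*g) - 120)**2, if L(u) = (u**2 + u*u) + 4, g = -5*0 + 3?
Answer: 203401/9 ≈ 22600.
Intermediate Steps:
g = 3 (g = 0 + 3 = 3)
L(u) = 4 + 2*u**2 (L(u) = (u**2 + u**2) + 4 = 2*u**2 + 4 = 4 + 2*u**2)
t(v, B) = 4/3 - v**2/3 + v/6 (t(v, B) = 2 + (v - (4 + 2*v**2))/6 = 2 + (v + (-4 - 2*v**2))/6 = 2 + (-4 + v - 2*v**2)/6 = 2 + (-2/3 - v**2/3 + v/6) = 4/3 - v**2/3 + v/6)
(t(10, (-2 + 3)*g) - 120)**2 = ((4/3 - 1/3*10**2 + (1/6)*10) - 120)**2 = ((4/3 - 1/3*100 + 5/3) - 120)**2 = ((4/3 - 100/3 + 5/3) - 120)**2 = (-91/3 - 120)**2 = (-451/3)**2 = 203401/9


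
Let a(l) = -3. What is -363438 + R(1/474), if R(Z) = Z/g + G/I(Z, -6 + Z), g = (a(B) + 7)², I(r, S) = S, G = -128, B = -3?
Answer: -7835739971365/21561312 ≈ -3.6342e+5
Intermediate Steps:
g = 16 (g = (-3 + 7)² = 4² = 16)
R(Z) = -128/(-6 + Z) + Z/16 (R(Z) = Z/16 - 128/(-6 + Z) = -128/(-6 + Z) + Z/16)
-363438 + R(1/474) = -363438 + (-2048 + (-6 + 1/474)/474)/(16*(-6 + 1/474)) = -363438 + (-2048 + (1/474)*(-2843/474))/(16*(-2843/474)) = -363438 + (1/16)*(-474/2843)*(-2048 - 2843/224676) = -363438 + (1/16)*(-474/2843)*(-460139291/224676) = -363438 + 460139291/21561312 = -7835739971365/21561312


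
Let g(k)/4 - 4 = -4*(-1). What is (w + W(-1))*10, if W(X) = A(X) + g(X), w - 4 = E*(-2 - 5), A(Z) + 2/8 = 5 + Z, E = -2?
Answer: 1075/2 ≈ 537.50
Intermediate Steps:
A(Z) = 19/4 + Z (A(Z) = -¼ + (5 + Z) = 19/4 + Z)
g(k) = 32 (g(k) = 16 + 4*(-4*(-1)) = 16 + 4*4 = 16 + 16 = 32)
w = 18 (w = 4 - 2*(-2 - 5) = 4 - 2*(-7) = 4 + 14 = 18)
W(X) = 147/4 + X (W(X) = (19/4 + X) + 32 = 147/4 + X)
(w + W(-1))*10 = (18 + (147/4 - 1))*10 = (18 + 143/4)*10 = (215/4)*10 = 1075/2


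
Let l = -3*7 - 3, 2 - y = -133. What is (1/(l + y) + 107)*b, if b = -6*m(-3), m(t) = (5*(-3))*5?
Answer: 1781700/37 ≈ 48154.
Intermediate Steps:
m(t) = -75 (m(t) = -15*5 = -75)
y = 135 (y = 2 - 1*(-133) = 2 + 133 = 135)
l = -24 (l = -21 - 3 = -24)
b = 450 (b = -6*(-75) = 450)
(1/(l + y) + 107)*b = (1/(-24 + 135) + 107)*450 = (1/111 + 107)*450 = (11878/111)*450 = 1781700/37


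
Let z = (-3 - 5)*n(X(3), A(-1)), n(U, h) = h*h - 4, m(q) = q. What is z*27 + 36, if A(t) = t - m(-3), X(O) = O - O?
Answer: 36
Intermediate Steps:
X(O) = 0
A(t) = 3 + t (A(t) = t - 1*(-3) = t + 3 = 3 + t)
n(U, h) = -4 + h**2 (n(U, h) = h**2 - 4 = -4 + h**2)
z = 0 (z = (-3 - 5)*(-4 + (3 - 1)**2) = -8*(-4 + 2**2) = -8*(-4 + 4) = -8*0 = 0)
z*27 + 36 = 0*27 + 36 = 0 + 36 = 36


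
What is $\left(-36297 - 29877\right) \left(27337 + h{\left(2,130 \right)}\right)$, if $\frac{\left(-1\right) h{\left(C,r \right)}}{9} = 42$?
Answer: $-1783984866$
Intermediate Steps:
$h{\left(C,r \right)} = -378$ ($h{\left(C,r \right)} = \left(-9\right) 42 = -378$)
$\left(-36297 - 29877\right) \left(27337 + h{\left(2,130 \right)}\right) = \left(-36297 - 29877\right) \left(27337 - 378\right) = \left(-66174\right) 26959 = -1783984866$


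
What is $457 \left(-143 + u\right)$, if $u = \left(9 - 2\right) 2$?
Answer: $-58953$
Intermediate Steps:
$u = 14$ ($u = 7 \cdot 2 = 14$)
$457 \left(-143 + u\right) = 457 \left(-143 + 14\right) = 457 \left(-129\right) = -58953$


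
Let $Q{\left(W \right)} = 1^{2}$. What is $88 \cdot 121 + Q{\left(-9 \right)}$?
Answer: $10649$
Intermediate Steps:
$Q{\left(W \right)} = 1$
$88 \cdot 121 + Q{\left(-9 \right)} = 88 \cdot 121 + 1 = 10648 + 1 = 10649$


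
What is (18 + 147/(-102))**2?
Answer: 316969/1156 ≈ 274.19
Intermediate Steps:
(18 + 147/(-102))**2 = (18 + 147*(-1/102))**2 = (18 - 49/34)**2 = (563/34)**2 = 316969/1156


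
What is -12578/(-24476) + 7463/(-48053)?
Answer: 7271487/20278366 ≈ 0.35858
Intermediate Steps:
-12578/(-24476) + 7463/(-48053) = -12578*(-1/24476) + 7463*(-1/48053) = 6289/12238 - 7463/48053 = 7271487/20278366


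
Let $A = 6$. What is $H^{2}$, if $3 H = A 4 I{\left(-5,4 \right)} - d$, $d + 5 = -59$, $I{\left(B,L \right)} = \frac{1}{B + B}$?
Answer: $\frac{94864}{225} \approx 421.62$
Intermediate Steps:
$I{\left(B,L \right)} = \frac{1}{2 B}$
$d = -64$ ($d = -5 - 59 = -64$)
$H = \frac{308}{15}$ ($H = \frac{6 \cdot 4 \frac{1}{2 \left(-5\right)} - -64}{3} = \frac{24 \cdot \frac{1}{2} \left(- \frac{1}{5}\right) + 64}{3} = \frac{24 \left(- \frac{1}{10}\right) + 64}{3} = \frac{- \frac{12}{5} + 64}{3} = \frac{1}{3} \cdot \frac{308}{5} = \frac{308}{15} \approx 20.533$)
$H^{2} = \left(\frac{308}{15}\right)^{2} = \frac{94864}{225}$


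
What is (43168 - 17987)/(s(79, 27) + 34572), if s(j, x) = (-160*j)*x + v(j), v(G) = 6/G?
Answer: -1989299/24229926 ≈ -0.082101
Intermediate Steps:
s(j, x) = 6/j - 160*j*x (s(j, x) = (-160*j)*x + 6/j = -160*j*x + 6/j = 6/j - 160*j*x)
(43168 - 17987)/(s(79, 27) + 34572) = (43168 - 17987)/((6/79 - 160*79*27) + 34572) = 25181/((6*(1/79) - 341280) + 34572) = 25181/((6/79 - 341280) + 34572) = 25181/(-26961114/79 + 34572) = 25181/(-24229926/79) = 25181*(-79/24229926) = -1989299/24229926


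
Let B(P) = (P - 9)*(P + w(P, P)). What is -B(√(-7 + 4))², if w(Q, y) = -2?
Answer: 138 + 330*I*√3 ≈ 138.0 + 571.58*I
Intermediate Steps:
B(P) = (-9 + P)*(-2 + P) (B(P) = (P - 9)*(P - 2) = (-9 + P)*(-2 + P))
-B(√(-7 + 4))² = -(18 + (√(-7 + 4))² - 11*√(-7 + 4))² = -(18 + (√(-3))² - 11*I*√3)² = -(18 + (I*√3)² - 11*I*√3)² = -(18 - 3 - 11*I*√3)² = -(15 - 11*I*√3)²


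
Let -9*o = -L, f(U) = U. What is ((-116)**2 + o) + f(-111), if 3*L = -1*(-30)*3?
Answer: 40045/3 ≈ 13348.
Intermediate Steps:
L = 30 (L = (-1*(-30)*3)/3 = (30*3)/3 = (1/3)*90 = 30)
o = 10/3 (o = -(-1)*30/9 = -1/9*(-30) = 10/3 ≈ 3.3333)
((-116)**2 + o) + f(-111) = ((-116)**2 + 10/3) - 111 = (13456 + 10/3) - 111 = 40378/3 - 111 = 40045/3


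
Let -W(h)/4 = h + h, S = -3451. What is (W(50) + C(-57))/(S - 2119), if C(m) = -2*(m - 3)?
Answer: 28/557 ≈ 0.050269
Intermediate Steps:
W(h) = -8*h (W(h) = -4*(h + h) = -8*h)
C(m) = 6 - 2*m (C(m) = -2*(-3 + m) = 6 - 2*m)
(W(50) + C(-57))/(S - 2119) = (-8*50 + (6 - 2*(-57)))/(-3451 - 2119) = (-400 + (6 + 114))/(-5570) = (-400 + 120)*(-1/5570) = -280*(-1/5570) = 28/557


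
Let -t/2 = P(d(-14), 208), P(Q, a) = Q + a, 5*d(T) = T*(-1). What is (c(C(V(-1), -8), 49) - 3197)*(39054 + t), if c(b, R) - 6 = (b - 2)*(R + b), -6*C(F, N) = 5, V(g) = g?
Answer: -11569341409/90 ≈ -1.2855e+8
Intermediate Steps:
d(T) = -T/5 (d(T) = (T*(-1))/5 = (-T)/5 = -T/5)
C(F, N) = -⅚ (C(F, N) = -⅙*5 = -⅚)
t = -2108/5 (t = -2*(-⅕*(-14) + 208) = -2*(14/5 + 208) = -2*1054/5 = -2108/5 ≈ -421.60)
c(b, R) = 6 + (-2 + b)*(R + b) (c(b, R) = 6 + (b - 2)*(R + b) = 6 + (-2 + b)*(R + b))
(c(C(V(-1), -8), 49) - 3197)*(39054 + t) = ((6 + (-⅚)² - 2*49 - 2*(-⅚) + 49*(-⅚)) - 3197)*(39054 - 2108/5) = ((6 + 25/36 - 98 + 5/3 - 245/6) - 3197)*(193162/5) = (-4697/36 - 3197)*(193162/5) = -119789/36*193162/5 = -11569341409/90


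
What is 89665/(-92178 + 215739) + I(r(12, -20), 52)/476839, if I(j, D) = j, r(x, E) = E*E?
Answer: 42805193335/58918703679 ≈ 0.72651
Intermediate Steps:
r(x, E) = E²
89665/(-92178 + 215739) + I(r(12, -20), 52)/476839 = 89665/(-92178 + 215739) + (-20)²/476839 = 89665/123561 + 400*(1/476839) = 89665*(1/123561) + 400/476839 = 89665/123561 + 400/476839 = 42805193335/58918703679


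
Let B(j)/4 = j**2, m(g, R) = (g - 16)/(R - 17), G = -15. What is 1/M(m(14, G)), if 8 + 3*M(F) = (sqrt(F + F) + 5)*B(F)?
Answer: -778752/2056391 - 384*sqrt(2)/2056391 ≈ -0.37896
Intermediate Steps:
m(g, R) = (-16 + g)/(-17 + R)
B(j) = 4*j**2
M(F) = -8/3 + 4*F**2*(5 + sqrt(2)*sqrt(F))/3 (M(F) = -8/3 + ((sqrt(F + F) + 5)*(4*F**2))/3 = -8/3 + ((sqrt(2*F) + 5)*(4*F**2))/3 = -8/3 + ((sqrt(2)*sqrt(F) + 5)*(4*F**2))/3 = -8/3 + ((5 + sqrt(2)*sqrt(F))*(4*F**2))/3 = -8/3 + (4*F**2*(5 + sqrt(2)*sqrt(F)))/3 = -8/3 + 4*F**2*(5 + sqrt(2)*sqrt(F))/3)
1/M(m(14, G)) = 1/(-8/3 + 20*((-16 + 14)/(-17 - 15))**2/3 + 4*sqrt(2)*((-16 + 14)/(-17 - 15))**(5/2)/3) = 1/(-8/3 + 20*(-2/(-32))**2/3 + 4*sqrt(2)*(-2/(-32))**(5/2)/3) = 1/(-8/3 + 20*(-1/32*(-2))**2/3 + 4*sqrt(2)*(-1/32*(-2))**(5/2)/3) = 1/(-8/3 + 20*(1/16)**2/3 + 4*sqrt(2)*(1/16)**(5/2)/3) = 1/(-8/3 + (20/3)*(1/256) + (4/3)*sqrt(2)*(1/1024)) = 1/(-8/3 + 5/192 + sqrt(2)/768) = 1/(-169/64 + sqrt(2)/768)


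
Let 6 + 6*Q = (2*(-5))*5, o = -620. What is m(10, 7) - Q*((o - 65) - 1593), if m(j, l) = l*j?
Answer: -63574/3 ≈ -21191.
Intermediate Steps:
m(j, l) = j*l
Q = -28/3 (Q = -1 + ((2*(-5))*5)/6 = -1 + (-10*5)/6 = -1 + (⅙)*(-50) = -1 - 25/3 = -28/3 ≈ -9.3333)
m(10, 7) - Q*((o - 65) - 1593) = 10*7 - (-28)*((-620 - 65) - 1593)/3 = 70 - (-28)*(-685 - 1593)/3 = 70 - (-28)*(-2278)/3 = 70 - 1*63784/3 = 70 - 63784/3 = -63574/3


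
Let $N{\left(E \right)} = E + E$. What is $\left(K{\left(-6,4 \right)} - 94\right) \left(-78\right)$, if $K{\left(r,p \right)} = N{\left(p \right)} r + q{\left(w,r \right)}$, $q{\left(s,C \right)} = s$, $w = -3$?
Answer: $11310$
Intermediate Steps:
$N{\left(E \right)} = 2 E$
$K{\left(r,p \right)} = -3 + 2 p r$ ($K{\left(r,p \right)} = 2 p r - 3 = -3 + 2 p r$)
$\left(K{\left(-6,4 \right)} - 94\right) \left(-78\right) = \left(\left(-3 + 2 \cdot 4 \left(-6\right)\right) - 94\right) \left(-78\right) = \left(\left(-3 - 48\right) - 94\right) \left(-78\right) = \left(-51 - 94\right) \left(-78\right) = \left(-145\right) \left(-78\right) = 11310$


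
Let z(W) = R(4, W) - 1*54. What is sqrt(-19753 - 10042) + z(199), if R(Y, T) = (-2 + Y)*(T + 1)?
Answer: 346 + I*sqrt(29795) ≈ 346.0 + 172.61*I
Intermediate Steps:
R(Y, T) = (1 + T)*(-2 + Y) (R(Y, T) = (-2 + Y)*(1 + T) = (1 + T)*(-2 + Y))
z(W) = -52 + 2*W (z(W) = (-2 + 4 - 2*W + W*4) - 1*54 = (-2 + 4 - 2*W + 4*W) - 54 = (2 + 2*W) - 54 = -52 + 2*W)
sqrt(-19753 - 10042) + z(199) = sqrt(-19753 - 10042) + (-52 + 2*199) = sqrt(-29795) + (-52 + 398) = I*sqrt(29795) + 346 = 346 + I*sqrt(29795)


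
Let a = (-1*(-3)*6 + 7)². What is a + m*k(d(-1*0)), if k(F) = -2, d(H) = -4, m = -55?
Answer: 735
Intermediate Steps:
a = 625 (a = (3*6 + 7)² = (18 + 7)² = 25² = 625)
a + m*k(d(-1*0)) = 625 - 55*(-2) = 625 + 110 = 735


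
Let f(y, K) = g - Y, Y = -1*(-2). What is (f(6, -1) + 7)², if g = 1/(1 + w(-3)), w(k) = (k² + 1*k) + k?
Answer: 441/16 ≈ 27.563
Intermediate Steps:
w(k) = k² + 2*k (w(k) = (k² + k) + k = (k + k²) + k = k² + 2*k)
Y = 2
g = ¼ (g = 1/(1 - 3*(2 - 3)) = 1/(1 - 3*(-1)) = 1/(1 + 3) = 1/4 = ¼ ≈ 0.25000)
f(y, K) = -7/4 (f(y, K) = ¼ - 1*2 = ¼ - 2 = -7/4)
(f(6, -1) + 7)² = (-7/4 + 7)² = (21/4)² = 441/16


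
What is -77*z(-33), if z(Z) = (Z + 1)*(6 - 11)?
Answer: -12320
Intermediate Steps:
z(Z) = -5 - 5*Z (z(Z) = (1 + Z)*(-5) = -5 - 5*Z)
-77*z(-33) = -77*(-5 - 5*(-33)) = -77*(-5 + 165) = -77*160 = -12320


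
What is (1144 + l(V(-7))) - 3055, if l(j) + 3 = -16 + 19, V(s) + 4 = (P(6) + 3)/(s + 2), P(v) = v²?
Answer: -1911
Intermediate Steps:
V(s) = -4 + 39/(2 + s) (V(s) = -4 + (6² + 3)/(s + 2) = -4 + (36 + 3)/(2 + s) = -4 + 39/(2 + s))
l(j) = 0 (l(j) = -3 + (-16 + 19) = -3 + 3 = 0)
(1144 + l(V(-7))) - 3055 = (1144 + 0) - 3055 = 1144 - 3055 = -1911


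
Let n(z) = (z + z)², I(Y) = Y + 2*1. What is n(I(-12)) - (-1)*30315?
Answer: 30715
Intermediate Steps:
I(Y) = 2 + Y (I(Y) = Y + 2 = 2 + Y)
n(z) = 4*z² (n(z) = (2*z)² = 4*z²)
n(I(-12)) - (-1)*30315 = 4*(2 - 12)² - (-1)*30315 = 4*(-10)² - 1*(-30315) = 4*100 + 30315 = 400 + 30315 = 30715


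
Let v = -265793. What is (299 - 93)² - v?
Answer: 308229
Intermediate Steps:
(299 - 93)² - v = (299 - 93)² - 1*(-265793) = 206² + 265793 = 42436 + 265793 = 308229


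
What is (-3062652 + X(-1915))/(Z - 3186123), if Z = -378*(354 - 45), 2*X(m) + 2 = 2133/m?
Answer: 11729963123/12650202750 ≈ 0.92725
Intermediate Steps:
X(m) = -1 + 2133/(2*m) (X(m) = -1 + (2133/m)/2 = -1 + 2133/(2*m))
Z = -116802 (Z = -378*309 = -116802)
(-3062652 + X(-1915))/(Z - 3186123) = (-3062652 + (2133/2 - 1*(-1915))/(-1915))/(-116802 - 3186123) = (-3062652 - (2133/2 + 1915)/1915)/(-3302925) = (-3062652 - 1/1915*5963/2)*(-1/3302925) = (-3062652 - 5963/3830)*(-1/3302925) = -11729963123/3830*(-1/3302925) = 11729963123/12650202750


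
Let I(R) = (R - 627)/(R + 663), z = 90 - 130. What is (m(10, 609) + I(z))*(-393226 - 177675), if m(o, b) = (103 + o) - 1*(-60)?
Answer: -61150347912/623 ≈ -9.8155e+7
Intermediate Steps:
m(o, b) = 163 + o (m(o, b) = (103 + o) + 60 = 163 + o)
z = -40
I(R) = (-627 + R)/(663 + R)
(m(10, 609) + I(z))*(-393226 - 177675) = ((163 + 10) + (-627 - 40)/(663 - 40))*(-393226 - 177675) = (173 - 667/623)*(-570901) = (107112/623)*(-570901) = -61150347912/623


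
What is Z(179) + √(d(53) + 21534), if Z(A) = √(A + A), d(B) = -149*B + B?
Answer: √358 + 37*√10 ≈ 135.93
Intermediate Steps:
d(B) = -148*B
Z(A) = √2*√A (Z(A) = √(2*A) = √2*√A)
Z(179) + √(d(53) + 21534) = √2*√179 + √(-148*53 + 21534) = √358 + √(-7844 + 21534) = √358 + √13690 = √358 + 37*√10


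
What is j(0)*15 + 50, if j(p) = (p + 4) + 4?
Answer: 170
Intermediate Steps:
j(p) = 8 + p (j(p) = (4 + p) + 4 = 8 + p)
j(0)*15 + 50 = (8 + 0)*15 + 50 = 8*15 + 50 = 120 + 50 = 170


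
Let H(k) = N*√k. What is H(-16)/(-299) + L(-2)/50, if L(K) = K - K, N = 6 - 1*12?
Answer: 24*I/299 ≈ 0.080268*I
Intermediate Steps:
N = -6 (N = 6 - 12 = -6)
L(K) = 0
H(k) = -6*√k
H(-16)/(-299) + L(-2)/50 = -24*I/(-299) + 0/50 = -24*I*(-1/299) + 0*(1/50) = -24*I*(-1/299) + 0 = 24*I/299 + 0 = 24*I/299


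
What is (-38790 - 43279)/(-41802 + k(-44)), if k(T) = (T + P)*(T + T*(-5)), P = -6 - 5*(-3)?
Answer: 82069/47962 ≈ 1.7111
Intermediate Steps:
P = 9 (P = -6 + 15 = 9)
k(T) = -4*T*(9 + T) (k(T) = (T + 9)*(T + T*(-5)) = (9 + T)*(T - 5*T) = (9 + T)*(-4*T) = -4*T*(9 + T))
(-38790 - 43279)/(-41802 + k(-44)) = (-38790 - 43279)/(-41802 - 4*(-44)*(9 - 44)) = -82069/(-41802 - 4*(-44)*(-35)) = -82069/(-41802 - 6160) = -82069/(-47962) = -82069*(-1/47962) = 82069/47962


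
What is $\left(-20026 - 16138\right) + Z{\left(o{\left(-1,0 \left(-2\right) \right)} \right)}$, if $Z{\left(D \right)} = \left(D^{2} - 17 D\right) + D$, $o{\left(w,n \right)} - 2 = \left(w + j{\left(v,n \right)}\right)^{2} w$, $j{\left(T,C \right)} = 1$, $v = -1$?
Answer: $-36192$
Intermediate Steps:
$o{\left(w,n \right)} = 2 + w \left(1 + w\right)^{2}$ ($o{\left(w,n \right)} = 2 + \left(w + 1\right)^{2} w = 2 + \left(1 + w\right)^{2} w = 2 + w \left(1 + w\right)^{2}$)
$Z{\left(D \right)} = D^{2} - 16 D$
$\left(-20026 - 16138\right) + Z{\left(o{\left(-1,0 \left(-2\right) \right)} \right)} = \left(-20026 - 16138\right) + \left(2 - \left(1 - 1\right)^{2}\right) \left(-16 + \left(2 - \left(1 - 1\right)^{2}\right)\right) = -36164 + \left(2 - 0^{2}\right) \left(-16 + \left(2 - 0^{2}\right)\right) = -36164 + \left(2 - 0\right) \left(-16 + \left(2 - 0\right)\right) = -36164 + \left(2 + 0\right) \left(-16 + \left(2 + 0\right)\right) = -36164 + 2 \left(-16 + 2\right) = -36164 + 2 \left(-14\right) = -36164 - 28 = -36192$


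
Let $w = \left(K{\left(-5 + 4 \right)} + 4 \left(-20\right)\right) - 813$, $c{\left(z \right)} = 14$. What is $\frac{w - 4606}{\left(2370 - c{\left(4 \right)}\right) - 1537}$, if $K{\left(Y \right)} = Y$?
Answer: $- \frac{5500}{819} \approx -6.7155$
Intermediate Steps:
$w = -894$ ($w = \left(\left(-5 + 4\right) + 4 \left(-20\right)\right) - 813 = \left(-1 - 80\right) - 813 = -81 - 813 = -894$)
$\frac{w - 4606}{\left(2370 - c{\left(4 \right)}\right) - 1537} = \frac{-894 - 4606}{\left(2370 - 14\right) - 1537} = - \frac{5500}{\left(2370 - 14\right) - 1537} = - \frac{5500}{2356 - 1537} = - \frac{5500}{819}$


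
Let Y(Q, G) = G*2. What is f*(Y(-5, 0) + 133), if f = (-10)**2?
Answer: 13300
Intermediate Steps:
Y(Q, G) = 2*G
f = 100
f*(Y(-5, 0) + 133) = 100*(2*0 + 133) = 100*(0 + 133) = 100*133 = 13300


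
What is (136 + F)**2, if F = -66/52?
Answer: 12271009/676 ≈ 18152.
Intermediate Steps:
F = -33/26 (F = -66*1/52 = -33/26 ≈ -1.2692)
(136 + F)**2 = (136 - 33/26)**2 = (3503/26)**2 = 12271009/676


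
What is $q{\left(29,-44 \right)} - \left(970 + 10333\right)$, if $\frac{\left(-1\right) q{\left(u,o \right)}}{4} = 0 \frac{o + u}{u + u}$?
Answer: $-11303$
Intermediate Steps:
$q{\left(u,o \right)} = 0$ ($q{\left(u,o \right)} = - 4 \cdot 0 \frac{o + u}{u + u} = - 4 \cdot 0 \frac{o + u}{2 u} = \left(-4\right) 0 = 0$)
$q{\left(29,-44 \right)} - \left(970 + 10333\right) = 0 - \left(970 + 10333\right) = 0 - 11303 = -11303$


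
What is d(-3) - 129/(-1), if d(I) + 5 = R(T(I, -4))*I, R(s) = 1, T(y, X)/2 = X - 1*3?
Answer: 121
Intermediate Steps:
T(y, X) = -6 + 2*X (T(y, X) = 2*(X - 1*3) = 2*(X - 3) = 2*(-3 + X) = -6 + 2*X)
d(I) = -5 + I (d(I) = -5 + 1*I = -5 + I)
d(-3) - 129/(-1) = (-5 - 3) - 129/(-1) = -8 - 129*(-1) = -8 - 1*(-129) = -8 + 129 = 121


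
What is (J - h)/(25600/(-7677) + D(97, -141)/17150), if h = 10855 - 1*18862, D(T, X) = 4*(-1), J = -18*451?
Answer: 7307160525/219535354 ≈ 33.285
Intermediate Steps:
J = -8118
D(T, X) = -4
h = -8007 (h = 10855 - 18862 = -8007)
(J - h)/(25600/(-7677) + D(97, -141)/17150) = (-8118 - 1*(-8007))/(25600/(-7677) - 4/17150) = (-8118 + 8007)/(25600*(-1/7677) - 4*1/17150) = -111/(-25600/7677 - 2/8575) = -111/(-219535354/65830275) = -111*(-65830275/219535354) = 7307160525/219535354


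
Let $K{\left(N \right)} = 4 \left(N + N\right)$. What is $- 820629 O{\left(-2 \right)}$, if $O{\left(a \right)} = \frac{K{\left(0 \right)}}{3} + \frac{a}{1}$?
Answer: $1641258$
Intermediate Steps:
$K{\left(N \right)} = 8 N$ ($K{\left(N \right)} = 4 \cdot 2 N = 8 N$)
$O{\left(a \right)} = a$ ($O{\left(a \right)} = \frac{8 \cdot 0}{3} + \frac{a}{1} = 0 \cdot \frac{1}{3} + a 1 = 0 + a = a$)
$- 820629 O{\left(-2 \right)} = \left(-820629\right) \left(-2\right) = 1641258$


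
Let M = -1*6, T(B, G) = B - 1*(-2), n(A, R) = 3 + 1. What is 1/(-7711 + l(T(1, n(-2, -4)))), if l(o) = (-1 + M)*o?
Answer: -1/7732 ≈ -0.00012933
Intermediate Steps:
n(A, R) = 4
T(B, G) = 2 + B (T(B, G) = B + 2 = 2 + B)
M = -6
l(o) = -7*o (l(o) = (-1 - 6)*o = -7*o)
1/(-7711 + l(T(1, n(-2, -4)))) = 1/(-7711 - 7*(2 + 1)) = 1/(-7711 - 7*3) = 1/(-7711 - 21) = 1/(-7732) = -1/7732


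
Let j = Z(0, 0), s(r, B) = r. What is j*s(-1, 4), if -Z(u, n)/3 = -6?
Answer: -18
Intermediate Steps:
Z(u, n) = 18 (Z(u, n) = -3*(-6) = 18)
j = 18
j*s(-1, 4) = 18*(-1) = -18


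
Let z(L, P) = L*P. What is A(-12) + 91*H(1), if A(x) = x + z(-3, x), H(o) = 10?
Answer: 934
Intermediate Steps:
A(x) = -2*x (A(x) = x - 3*x = -2*x)
A(-12) + 91*H(1) = -2*(-12) + 91*10 = 24 + 910 = 934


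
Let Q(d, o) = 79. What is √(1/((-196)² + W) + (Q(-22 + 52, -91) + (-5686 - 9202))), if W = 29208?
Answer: 3*I*√1881156570710/33812 ≈ 121.69*I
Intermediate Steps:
√(1/((-196)² + W) + (Q(-22 + 52, -91) + (-5686 - 9202))) = √(1/((-196)² + 29208) + (79 + (-5686 - 9202))) = √(1/(38416 + 29208) + (79 - 14888)) = √(1/67624 - 14809) = √(-1001443815/67624) = 3*I*√1881156570710/33812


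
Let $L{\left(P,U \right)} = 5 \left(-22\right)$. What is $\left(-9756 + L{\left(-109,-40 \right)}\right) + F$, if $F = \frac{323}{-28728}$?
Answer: $- \frac{14917409}{1512} \approx -9866.0$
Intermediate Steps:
$F = - \frac{17}{1512}$ ($F = 323 \left(- \frac{1}{28728}\right) = - \frac{17}{1512} \approx -0.011243$)
$L{\left(P,U \right)} = -110$
$\left(-9756 + L{\left(-109,-40 \right)}\right) + F = \left(-9756 - 110\right) - \frac{17}{1512} = -9866 - \frac{17}{1512} = - \frac{14917409}{1512}$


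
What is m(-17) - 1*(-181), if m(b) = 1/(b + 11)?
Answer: 1085/6 ≈ 180.83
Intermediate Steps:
m(b) = 1/(11 + b)
m(-17) - 1*(-181) = 1/(11 - 17) - 1*(-181) = 1/(-6) + 181 = -⅙ + 181 = 1085/6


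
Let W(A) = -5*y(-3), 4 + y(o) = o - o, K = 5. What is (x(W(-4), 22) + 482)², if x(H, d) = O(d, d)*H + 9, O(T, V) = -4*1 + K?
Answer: 261121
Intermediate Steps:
O(T, V) = 1 (O(T, V) = -4*1 + 5 = -4 + 5 = 1)
y(o) = -4 (y(o) = -4 + (o - o) = -4 + 0 = -4)
W(A) = 20 (W(A) = -5*(-4) = 20)
x(H, d) = 9 + H (x(H, d) = 1*H + 9 = H + 9 = 9 + H)
(x(W(-4), 22) + 482)² = ((9 + 20) + 482)² = (29 + 482)² = 511² = 261121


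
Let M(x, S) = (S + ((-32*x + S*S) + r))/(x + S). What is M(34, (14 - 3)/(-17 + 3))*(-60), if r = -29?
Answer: 437930/217 ≈ 2018.1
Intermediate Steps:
M(x, S) = (-29 + S + S² - 32*x)/(S + x) (M(x, S) = (S + ((-32*x + S*S) - 29))/(x + S) = (S + ((-32*x + S²) - 29))/(S + x) = (S + ((S² - 32*x) - 29))/(S + x) = (S + (-29 + S² - 32*x))/(S + x) = (-29 + S + S² - 32*x)/(S + x))
M(34, (14 - 3)/(-17 + 3))*(-60) = ((-29 + (14 - 3)/(-17 + 3) + ((14 - 3)/(-17 + 3))² - 32*34)/((14 - 3)/(-17 + 3) + 34))*(-60) = ((-29 + 11/(-14) + (11/(-14))² - 1088)/(11/(-14) + 34))*(-60) = ((-29 + 11*(-1/14) + (11*(-1/14))² - 1088)/(11*(-1/14) + 34))*(-60) = ((-29 - 11/14 + (-11/14)² - 1088)/(-11/14 + 34))*(-60) = ((-29 - 11/14 + 121/196 - 1088)/(465/14))*(-60) = ((14/465)*(-218965/196))*(-60) = -43793/1302*(-60) = 437930/217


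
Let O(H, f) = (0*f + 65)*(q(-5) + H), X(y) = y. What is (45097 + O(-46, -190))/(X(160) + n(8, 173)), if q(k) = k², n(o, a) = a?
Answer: 43732/333 ≈ 131.33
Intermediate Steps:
O(H, f) = 1625 + 65*H (O(H, f) = (0*f + 65)*((-5)² + H) = (0 + 65)*(25 + H) = 65*(25 + H) = 1625 + 65*H)
(45097 + O(-46, -190))/(X(160) + n(8, 173)) = (45097 + (1625 + 65*(-46)))/(160 + 173) = (45097 + (1625 - 2990))/333 = (45097 - 1365)*(1/333) = 43732*(1/333) = 43732/333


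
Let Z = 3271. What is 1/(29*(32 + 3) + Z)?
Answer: 1/4286 ≈ 0.00023332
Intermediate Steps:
1/(29*(32 + 3) + Z) = 1/(29*(32 + 3) + 3271) = 1/(29*35 + 3271) = 1/(1015 + 3271) = 1/4286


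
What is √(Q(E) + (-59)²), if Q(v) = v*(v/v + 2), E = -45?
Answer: √3346 ≈ 57.845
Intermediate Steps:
Q(v) = 3*v (Q(v) = v*(1 + 2) = v*3 = 3*v)
√(Q(E) + (-59)²) = √(3*(-45) + (-59)²) = √(-135 + 3481) = √3346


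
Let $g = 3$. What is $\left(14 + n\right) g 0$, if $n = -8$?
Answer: $0$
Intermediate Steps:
$\left(14 + n\right) g 0 = \left(14 - 8\right) 3 \cdot 0 = 6 \cdot 0 = 0$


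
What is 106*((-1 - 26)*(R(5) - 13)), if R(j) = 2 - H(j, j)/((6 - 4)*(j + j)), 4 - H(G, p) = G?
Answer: 313389/10 ≈ 31339.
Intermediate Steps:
H(G, p) = 4 - G
R(j) = 2 - (4 - j)/(4*j) (R(j) = 2 - (4 - j)/((6 - 4)*(j + j)) = 2 - (4 - j)/(2*(2*j)) = 2 - (4 - j)/(4*j))
106*((-1 - 26)*(R(5) - 13)) = 106*((-1 - 26)*((9/4 - 1/5) - 13)) = 106*(-27*((9/4 - 1*⅕) - 13)) = 106*(-27*((9/4 - ⅕) - 13)) = 106*(-27*(41/20 - 13)) = 106*(-27*(-219/20)) = 106*(5913/20) = 313389/10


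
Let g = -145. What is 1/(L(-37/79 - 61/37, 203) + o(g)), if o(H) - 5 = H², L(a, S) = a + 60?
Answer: 2923/61639882 ≈ 4.7421e-5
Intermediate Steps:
L(a, S) = 60 + a
o(H) = 5 + H²
1/(L(-37/79 - 61/37, 203) + o(g)) = 1/((60 + (-37/79 - 61/37)) + (5 + (-145)²)) = 1/((60 + (-37*1/79 - 61*1/37)) + (5 + 21025)) = 1/((60 + (-37/79 - 61/37)) + 21030) = 1/((60 - 6188/2923) + 21030) = 1/(169192/2923 + 21030) = 1/(61639882/2923) = 2923/61639882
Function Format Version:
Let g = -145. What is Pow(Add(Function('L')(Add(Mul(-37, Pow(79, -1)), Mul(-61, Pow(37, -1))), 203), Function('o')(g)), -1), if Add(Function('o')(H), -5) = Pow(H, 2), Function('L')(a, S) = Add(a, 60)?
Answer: Rational(2923, 61639882) ≈ 4.7421e-5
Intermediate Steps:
Function('L')(a, S) = Add(60, a)
Function('o')(H) = Add(5, Pow(H, 2))
Pow(Add(Function('L')(Add(Mul(-37, Pow(79, -1)), Mul(-61, Pow(37, -1))), 203), Function('o')(g)), -1) = Pow(Add(Add(60, Add(Mul(-37, Pow(79, -1)), Mul(-61, Pow(37, -1)))), Add(5, Pow(-145, 2))), -1) = Pow(Add(Add(60, Add(Mul(-37, Rational(1, 79)), Mul(-61, Rational(1, 37)))), Add(5, 21025)), -1) = Pow(Add(Add(60, Add(Rational(-37, 79), Rational(-61, 37))), 21030), -1) = Pow(Add(Add(60, Rational(-6188, 2923)), 21030), -1) = Pow(Add(Rational(169192, 2923), 21030), -1) = Pow(Rational(61639882, 2923), -1) = Rational(2923, 61639882)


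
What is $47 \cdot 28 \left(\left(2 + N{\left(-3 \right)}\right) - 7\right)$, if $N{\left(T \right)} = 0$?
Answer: $-6580$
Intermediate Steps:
$47 \cdot 28 \left(\left(2 + N{\left(-3 \right)}\right) - 7\right) = 47 \cdot 28 \left(\left(2 + 0\right) - 7\right) = 1316 \left(2 - 7\right) = 1316 \left(-5\right) = -6580$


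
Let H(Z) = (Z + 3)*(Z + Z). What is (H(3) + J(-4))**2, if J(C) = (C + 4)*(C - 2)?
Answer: 1296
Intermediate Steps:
H(Z) = 2*Z*(3 + Z) (H(Z) = (3 + Z)*(2*Z) = 2*Z*(3 + Z))
J(C) = (-2 + C)*(4 + C) (J(C) = (4 + C)*(-2 + C) = (-2 + C)*(4 + C))
(H(3) + J(-4))**2 = (2*3*(3 + 3) + (-8 + (-4)**2 + 2*(-4)))**2 = (2*3*6 + (-8 + 16 - 8))**2 = (36 + 0)**2 = 36**2 = 1296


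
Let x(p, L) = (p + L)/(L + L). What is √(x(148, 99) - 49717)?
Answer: I*√216561818/66 ≈ 222.97*I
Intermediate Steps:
x(p, L) = (L + p)/(2*L) (x(p, L) = (L + p)/((2*L)) = (L + p)*(1/(2*L)) = (L + p)/(2*L))
√(x(148, 99) - 49717) = √((½)*(99 + 148)/99 - 49717) = √((½)*(1/99)*247 - 49717) = √(247/198 - 49717) = √(-9843719/198) = I*√216561818/66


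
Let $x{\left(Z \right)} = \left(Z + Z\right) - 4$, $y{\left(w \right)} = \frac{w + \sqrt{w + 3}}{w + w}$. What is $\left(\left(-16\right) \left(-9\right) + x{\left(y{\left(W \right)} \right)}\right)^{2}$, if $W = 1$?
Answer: $20449$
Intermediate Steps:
$y{\left(w \right)} = \frac{w + \sqrt{3 + w}}{2 w}$
$x{\left(Z \right)} = -4 + 2 Z$ ($x{\left(Z \right)} = 2 Z - 4 = -4 + 2 Z$)
$\left(\left(-16\right) \left(-9\right) + x{\left(y{\left(W \right)} \right)}\right)^{2} = \left(\left(-16\right) \left(-9\right) - \left(4 - 2 \frac{1 + \sqrt{3 + 1}}{2 \cdot 1}\right)\right)^{2} = \left(144 - \left(4 - 2 \cdot \frac{1}{2} \cdot 1 \left(1 + \sqrt{4}\right)\right)\right)^{2} = \left(144 - \left(4 - 2 \cdot \frac{1}{2} \cdot 1 \left(1 + 2\right)\right)\right)^{2} = \left(144 - \left(4 - 2 \cdot \frac{1}{2} \cdot 1 \cdot 3\right)\right)^{2} = \left(144 + \left(-4 + 2 \cdot \frac{3}{2}\right)\right)^{2} = \left(144 + \left(-4 + 3\right)\right)^{2} = \left(144 - 1\right)^{2} = 143^{2} = 20449$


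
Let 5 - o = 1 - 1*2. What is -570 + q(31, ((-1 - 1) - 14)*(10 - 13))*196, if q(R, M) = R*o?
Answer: 35886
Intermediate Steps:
o = 6 (o = 5 - (1 - 1*2) = 5 - (1 - 2) = 5 - 1*(-1) = 5 + 1 = 6)
q(R, M) = 6*R (q(R, M) = R*6 = 6*R)
-570 + q(31, ((-1 - 1) - 14)*(10 - 13))*196 = -570 + (6*31)*196 = -570 + 186*196 = -570 + 36456 = 35886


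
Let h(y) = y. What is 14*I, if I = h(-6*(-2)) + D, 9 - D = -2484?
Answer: 35070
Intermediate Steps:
D = 2493 (D = 9 - 1*(-2484) = 9 + 2484 = 2493)
I = 2505 (I = -6*(-2) + 2493 = 12 + 2493 = 2505)
14*I = 14*2505 = 35070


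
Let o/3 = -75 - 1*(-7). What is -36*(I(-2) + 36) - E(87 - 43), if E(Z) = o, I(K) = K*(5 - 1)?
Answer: -804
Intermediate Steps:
I(K) = 4*K (I(K) = K*4 = 4*K)
o = -204 (o = 3*(-75 - 1*(-7)) = 3*(-75 + 7) = 3*(-68) = -204)
E(Z) = -204
-36*(I(-2) + 36) - E(87 - 43) = -36*(4*(-2) + 36) - 1*(-204) = -36*(-8 + 36) + 204 = -36*28 + 204 = -1008 + 204 = -804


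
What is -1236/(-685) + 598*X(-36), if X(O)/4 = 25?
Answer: 40964236/685 ≈ 59802.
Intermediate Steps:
X(O) = 100 (X(O) = 4*25 = 100)
-1236/(-685) + 598*X(-36) = -1236/(-685) + 598*100 = -1236*(-1/685) + 59800 = 1236/685 + 59800 = 40964236/685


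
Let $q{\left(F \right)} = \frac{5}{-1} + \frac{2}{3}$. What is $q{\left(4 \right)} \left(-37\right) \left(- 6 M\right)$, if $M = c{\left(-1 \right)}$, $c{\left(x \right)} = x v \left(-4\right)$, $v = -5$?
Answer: $19240$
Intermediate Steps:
$c{\left(x \right)} = 20 x$ ($c{\left(x \right)} = x \left(-5\right) \left(-4\right) = - 5 x \left(-4\right) = 20 x$)
$q{\left(F \right)} = - \frac{13}{3}$ ($q{\left(F \right)} = 5 \left(-1\right) + 2 \cdot \frac{1}{3} = -5 + \frac{2}{3} = - \frac{13}{3}$)
$M = -20$ ($M = 20 \left(-1\right) = -20$)
$q{\left(4 \right)} \left(-37\right) \left(- 6 M\right) = \left(- \frac{13}{3}\right) \left(-37\right) \left(\left(-6\right) \left(-20\right)\right) = \frac{481}{3} \cdot 120 = 19240$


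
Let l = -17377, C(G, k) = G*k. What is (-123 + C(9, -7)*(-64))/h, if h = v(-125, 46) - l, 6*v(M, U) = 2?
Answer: 11727/52132 ≈ 0.22495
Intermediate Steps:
v(M, U) = 1/3 (v(M, U) = (1/6)*2 = 1/3)
h = 52132/3 (h = 1/3 - 1*(-17377) = 1/3 + 17377 = 52132/3 ≈ 17377.)
(-123 + C(9, -7)*(-64))/h = (-123 + (9*(-7))*(-64))/(52132/3) = (-123 - 63*(-64))*(3/52132) = (-123 + 4032)*(3/52132) = 3909*(3/52132) = 11727/52132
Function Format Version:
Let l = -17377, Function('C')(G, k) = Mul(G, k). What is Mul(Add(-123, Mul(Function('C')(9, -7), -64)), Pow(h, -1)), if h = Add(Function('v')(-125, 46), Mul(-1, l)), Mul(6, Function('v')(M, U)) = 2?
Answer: Rational(11727, 52132) ≈ 0.22495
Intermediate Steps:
Function('v')(M, U) = Rational(1, 3) (Function('v')(M, U) = Mul(Rational(1, 6), 2) = Rational(1, 3))
h = Rational(52132, 3) (h = Add(Rational(1, 3), Mul(-1, -17377)) = Add(Rational(1, 3), 17377) = Rational(52132, 3) ≈ 17377.)
Mul(Add(-123, Mul(Function('C')(9, -7), -64)), Pow(h, -1)) = Mul(Add(-123, Mul(Mul(9, -7), -64)), Pow(Rational(52132, 3), -1)) = Mul(Add(-123, Mul(-63, -64)), Rational(3, 52132)) = Mul(Add(-123, 4032), Rational(3, 52132)) = Mul(3909, Rational(3, 52132)) = Rational(11727, 52132)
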